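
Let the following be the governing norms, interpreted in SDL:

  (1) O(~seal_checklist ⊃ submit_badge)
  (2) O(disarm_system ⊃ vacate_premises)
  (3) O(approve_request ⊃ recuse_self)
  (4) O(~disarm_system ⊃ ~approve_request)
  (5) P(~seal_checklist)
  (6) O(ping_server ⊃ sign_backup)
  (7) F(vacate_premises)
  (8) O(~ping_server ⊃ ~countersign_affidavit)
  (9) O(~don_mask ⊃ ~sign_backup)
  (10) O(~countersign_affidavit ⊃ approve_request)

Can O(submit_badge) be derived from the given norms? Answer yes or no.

No

Premise 1 is O(~seal_checklist ⊃ submit_badge), but O(~seal_checklist) is not derivable from the premises (the permission P(~seal_checklist) asserts only ~O(seal_checklist), not O(~seal_checklist)), so it does not yield O(submit_badge).
No other premise forces O(submit_badge). An ideal world satisfying every premise can still have submit_badge false, so O(submit_badge) is not derivable.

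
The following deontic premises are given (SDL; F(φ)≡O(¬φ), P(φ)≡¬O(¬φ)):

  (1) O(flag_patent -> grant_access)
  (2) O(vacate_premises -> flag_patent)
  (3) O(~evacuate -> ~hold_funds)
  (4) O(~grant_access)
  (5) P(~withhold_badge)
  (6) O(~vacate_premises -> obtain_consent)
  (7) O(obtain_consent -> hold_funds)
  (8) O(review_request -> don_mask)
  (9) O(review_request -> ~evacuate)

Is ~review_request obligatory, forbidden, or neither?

From premise 4 we have O(~grant_access).
Premise 1 is O(flag_patent -> grant_access); contrapositively O(~grant_access -> ~flag_patent). Since O(~grant_access) holds, K gives O(~flag_patent).
Premise 2, O(vacate_premises -> flag_patent), contraposes to O(~flag_patent -> ~vacate_premises); with O(~flag_patent) we get O(~vacate_premises).
From O(~vacate_premises) and premise 6, O(~vacate_premises -> obtain_consent), we obtain O(obtain_consent).
Applying K to premise 7 (O(obtain_consent -> hold_funds)) and O(obtain_consent) yields O(hold_funds).
Premise 3 is O(~evacuate -> ~hold_funds); contrapositively O(hold_funds -> evacuate). Since O(hold_funds) holds, K gives O(evacuate).
The contrapositive of premise 9 (O(review_request -> ~evacuate)) is O(evacuate -> ~review_request), and O(evacuate) is already established, so O(~review_request).
Premises 5, 8 do not contribute to this derivation.
Hence ~review_request is obligatory.

Obligatory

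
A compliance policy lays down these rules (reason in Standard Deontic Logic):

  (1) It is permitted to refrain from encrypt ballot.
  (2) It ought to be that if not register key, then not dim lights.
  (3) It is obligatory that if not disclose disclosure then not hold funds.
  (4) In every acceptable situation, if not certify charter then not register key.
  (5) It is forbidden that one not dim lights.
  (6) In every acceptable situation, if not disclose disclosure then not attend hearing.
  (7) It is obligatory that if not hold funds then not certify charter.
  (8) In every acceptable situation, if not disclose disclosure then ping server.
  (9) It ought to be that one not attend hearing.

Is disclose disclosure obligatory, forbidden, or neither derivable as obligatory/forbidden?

Obligatory

F(¬dim_lights) at premise 5 means O(dim_lights).
The contrapositive of premise 2 (O(¬register_key → ¬dim_lights)) is O(dim_lights → register_key), and O(dim_lights) is already established, so O(register_key).
Premise 4 is O(¬certify_charter → ¬register_key); contrapositively O(register_key → certify_charter). Since O(register_key) holds, K gives O(certify_charter).
The contrapositive of premise 7 (O(¬hold_funds → ¬certify_charter)) is O(certify_charter → hold_funds), and O(certify_charter) is already established, so O(hold_funds).
Premise 3 is O(¬disclose_disclosure → ¬hold_funds); contrapositively O(hold_funds → disclose_disclosure). Since O(hold_funds) holds, K gives O(disclose_disclosure).
Premises 1, 6, 8, 9 do not contribute to this derivation.
Hence disclose_disclosure is obligatory.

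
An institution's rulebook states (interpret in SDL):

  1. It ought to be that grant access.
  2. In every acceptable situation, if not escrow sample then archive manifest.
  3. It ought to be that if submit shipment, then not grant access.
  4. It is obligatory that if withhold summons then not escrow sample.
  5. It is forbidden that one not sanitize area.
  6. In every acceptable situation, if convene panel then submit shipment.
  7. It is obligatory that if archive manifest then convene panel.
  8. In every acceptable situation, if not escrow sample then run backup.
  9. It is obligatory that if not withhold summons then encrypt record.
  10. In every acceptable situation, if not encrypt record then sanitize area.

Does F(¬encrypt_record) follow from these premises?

Yes

Premise 1 states O(grant_access) outright.
The contrapositive of premise 3 (O(submit_shipment → ¬grant_access)) is O(grant_access → ¬submit_shipment), and O(grant_access) is already established, so O(¬submit_shipment).
Premise 6, O(convene_panel → submit_shipment), contraposes to O(¬submit_shipment → ¬convene_panel); with O(¬submit_shipment) we get O(¬convene_panel).
The contrapositive of premise 7 (O(archive_manifest → convene_panel)) is O(¬convene_panel → ¬archive_manifest), and O(¬convene_panel) is already established, so O(¬archive_manifest).
Premise 2 is O(¬escrow_sample → archive_manifest); contrapositively O(¬archive_manifest → escrow_sample). Since O(¬archive_manifest) holds, K gives O(escrow_sample).
The contrapositive of premise 4 (O(withhold_summons → ¬escrow_sample)) is O(escrow_sample → ¬withhold_summons), and O(escrow_sample) is already established, so O(¬withhold_summons).
With premise 9, O(¬withhold_summons → encrypt_record), the K-axiom yields O(encrypt_record).
Premises 5, 8, 10 do not contribute to this derivation.
So O(encrypt_record) holds, i.e. F(¬encrypt_record). The claim follows.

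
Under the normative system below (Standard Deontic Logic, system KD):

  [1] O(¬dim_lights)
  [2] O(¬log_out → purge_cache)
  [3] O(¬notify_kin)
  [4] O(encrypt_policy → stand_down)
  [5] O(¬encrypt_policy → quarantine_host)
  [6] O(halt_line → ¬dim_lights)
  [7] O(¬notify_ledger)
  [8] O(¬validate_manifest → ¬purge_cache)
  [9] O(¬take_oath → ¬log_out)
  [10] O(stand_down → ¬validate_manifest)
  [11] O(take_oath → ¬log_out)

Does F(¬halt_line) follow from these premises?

No

Premise 6 is O(halt_line → ¬dim_lights); even if O(¬dim_lights) held, inferring O(halt_line) would be affirming the consequent — invalid.
No other premise forces O(halt_line). An ideal world satisfying every premise can still have ¬halt_line true, so F(¬halt_line) is not derivable.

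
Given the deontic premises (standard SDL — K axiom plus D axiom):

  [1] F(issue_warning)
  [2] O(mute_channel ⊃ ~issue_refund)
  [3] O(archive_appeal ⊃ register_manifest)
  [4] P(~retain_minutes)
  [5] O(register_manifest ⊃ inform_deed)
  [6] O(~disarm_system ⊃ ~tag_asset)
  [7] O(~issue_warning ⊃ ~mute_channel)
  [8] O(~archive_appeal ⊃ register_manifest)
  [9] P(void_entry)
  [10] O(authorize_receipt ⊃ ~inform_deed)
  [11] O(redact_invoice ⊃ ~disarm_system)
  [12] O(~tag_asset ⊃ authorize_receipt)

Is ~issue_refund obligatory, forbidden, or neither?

Premise 2 is O(mute_channel ⊃ ~issue_refund), but O(mute_channel) is not derivable from the premises, so it does not yield O(~issue_refund).
No premise or chain of K-axiom applications forces O(~issue_refund), and none forces O(issue_refund). So ~issue_refund is neither obligatory nor forbidden under these norms.

Neither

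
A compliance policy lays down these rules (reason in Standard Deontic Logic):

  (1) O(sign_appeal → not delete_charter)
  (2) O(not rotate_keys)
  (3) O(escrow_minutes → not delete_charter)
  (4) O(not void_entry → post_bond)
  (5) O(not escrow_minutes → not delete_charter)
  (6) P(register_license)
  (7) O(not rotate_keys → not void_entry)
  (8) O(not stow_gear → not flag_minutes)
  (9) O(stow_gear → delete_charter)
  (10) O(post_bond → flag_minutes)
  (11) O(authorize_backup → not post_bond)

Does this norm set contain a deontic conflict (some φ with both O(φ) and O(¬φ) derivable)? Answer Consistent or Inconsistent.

Inconsistent

By case analysis on escrow_minutes: premise 3 gives O(escrow_minutes → not delete_charter) and premise 5 gives O(not escrow_minutes → not delete_charter), so O(not delete_charter) either way.
Premise 9, O(stow_gear → delete_charter), contraposes to O(not delete_charter → not stow_gear); with O(not delete_charter) we get O(not stow_gear).
Applying K to premise 8 (O(not stow_gear → not flag_minutes)) and O(not stow_gear) yields O(not flag_minutes).
The contrapositive of premise 10 (O(post_bond → flag_minutes)) is O(not flag_minutes → not post_bond), and O(not flag_minutes) is already established, so O(not post_bond).
Premise 4, O(not void_entry → post_bond), contraposes to O(not post_bond → void_entry); with O(not post_bond) we get O(void_entry).
The contrapositive of premise 7 (O(not rotate_keys → not void_entry)) is O(void_entry → rotate_keys), and O(void_entry) is already established, so O(rotate_keys).
However, premise 2 gives O(not rotate_keys).
We now have both O(rotate_keys) and O(not rotate_keys) — rotate_keys is simultaneously obligatory and forbidden, violating the D-axiom.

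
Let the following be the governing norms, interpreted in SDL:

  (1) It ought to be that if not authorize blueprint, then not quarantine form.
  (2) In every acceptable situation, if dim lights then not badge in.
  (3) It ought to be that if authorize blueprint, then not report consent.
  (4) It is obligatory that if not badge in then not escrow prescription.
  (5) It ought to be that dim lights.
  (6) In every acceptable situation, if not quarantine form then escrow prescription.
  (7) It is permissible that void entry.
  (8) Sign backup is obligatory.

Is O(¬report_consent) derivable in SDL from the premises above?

Yes

Premise 5 gives O(dim_lights).
With premise 2, O(dim_lights → ¬badge_in), the K-axiom yields O(¬badge_in).
Applying K to premise 4 (O(¬badge_in → ¬escrow_prescription)) and O(¬badge_in) yields O(¬escrow_prescription).
The contrapositive of premise 6 (O(¬quarantine_form → escrow_prescription)) is O(¬escrow_prescription → quarantine_form), and O(¬escrow_prescription) is already established, so O(quarantine_form).
Premise 1, O(¬authorize_blueprint → ¬quarantine_form), contraposes to O(quarantine_form → authorize_blueprint); with O(quarantine_form) we get O(authorize_blueprint).
With premise 3, O(authorize_blueprint → ¬report_consent), the K-axiom yields O(¬report_consent).
Premises 7, 8 do not contribute to this derivation.
So O(¬report_consent) follows.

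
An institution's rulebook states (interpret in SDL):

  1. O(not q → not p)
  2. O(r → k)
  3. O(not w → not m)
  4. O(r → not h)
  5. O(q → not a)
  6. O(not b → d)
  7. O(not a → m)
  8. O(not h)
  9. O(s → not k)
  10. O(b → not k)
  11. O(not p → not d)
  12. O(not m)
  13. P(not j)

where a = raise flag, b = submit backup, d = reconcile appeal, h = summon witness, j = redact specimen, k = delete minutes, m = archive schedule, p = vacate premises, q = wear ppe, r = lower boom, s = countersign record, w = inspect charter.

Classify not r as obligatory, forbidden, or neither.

Premise 12 gives O(not m).
Premise 7 is O(not a → m); contrapositively O(not m → a). Since O(not m) holds, K gives O(a).
The contrapositive of premise 5 (O(q → not a)) is O(a → not q), and O(a) is already established, so O(not q).
From O(not q) and premise 1, O(not q → not p), we obtain O(not p).
Applying K to premise 11 (O(not p → not d)) and O(not p) yields O(not d).
Premise 6 is O(not b → d); contrapositively O(not d → b). Since O(not d) holds, K gives O(b).
From O(b) and premise 10, O(b → not k), we obtain O(not k).
Premise 2 is O(r → k); contrapositively O(not k → not r). Since O(not k) holds, K gives O(not r).
Premises 3, 4, 8, 9, 13 do not contribute to this derivation.
Hence not r is obligatory.

Obligatory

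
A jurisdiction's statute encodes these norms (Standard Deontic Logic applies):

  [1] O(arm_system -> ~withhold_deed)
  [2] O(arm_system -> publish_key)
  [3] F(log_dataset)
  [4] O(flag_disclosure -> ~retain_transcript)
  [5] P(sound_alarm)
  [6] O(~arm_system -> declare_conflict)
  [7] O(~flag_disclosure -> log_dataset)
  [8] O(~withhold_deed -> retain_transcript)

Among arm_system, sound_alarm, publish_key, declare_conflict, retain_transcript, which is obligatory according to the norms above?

Premise 3, F(log_dataset), is equivalent to O(~log_dataset).
The contrapositive of premise 7 (O(~flag_disclosure -> log_dataset)) is O(~log_dataset -> flag_disclosure), and O(~log_dataset) is already established, so O(flag_disclosure).
From O(flag_disclosure) and premise 4, O(flag_disclosure -> ~retain_transcript), we obtain O(~retain_transcript).
Premise 8 is O(~withhold_deed -> retain_transcript); contrapositively O(~retain_transcript -> withhold_deed). Since O(~retain_transcript) holds, K gives O(withhold_deed).
Premise 1, O(arm_system -> ~withhold_deed), contraposes to O(withhold_deed -> ~arm_system); with O(withhold_deed) we get O(~arm_system).
With premise 6, O(~arm_system -> declare_conflict), the K-axiom yields O(declare_conflict).
So O(declare_conflict) holds — declare_conflict is obligatory. None of the other listed options is made obligatory by any chain of premises.

declare_conflict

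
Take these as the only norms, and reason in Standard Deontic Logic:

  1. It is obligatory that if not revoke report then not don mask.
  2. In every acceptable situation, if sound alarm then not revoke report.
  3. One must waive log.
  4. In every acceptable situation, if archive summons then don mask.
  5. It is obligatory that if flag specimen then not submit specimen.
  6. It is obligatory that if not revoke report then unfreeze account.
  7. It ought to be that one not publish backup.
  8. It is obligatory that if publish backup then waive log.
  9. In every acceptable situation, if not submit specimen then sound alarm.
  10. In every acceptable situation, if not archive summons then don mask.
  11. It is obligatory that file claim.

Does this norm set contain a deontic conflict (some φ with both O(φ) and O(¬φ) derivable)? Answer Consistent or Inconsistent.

Consistent

Premise 8 is O(publish_backup → waive_log); even if O(waive_log) held, inferring O(publish_backup) would be affirming the consequent — invalid.
So O(publish_backup) is not derivable, and the apparent clash with O(¬publish_backup) does not arise.
A world satisfying every obligation exists (e.g. archive_summons=false, don_mask=true, file_claim=true, flag_specimen=false, publish_backup=false, revoke_report=true, sound_alarm=false, submit_specimen=true, unfreeze_account=false, waive_log=true); no atom is both obligatory and forbidden, so the set is consistent.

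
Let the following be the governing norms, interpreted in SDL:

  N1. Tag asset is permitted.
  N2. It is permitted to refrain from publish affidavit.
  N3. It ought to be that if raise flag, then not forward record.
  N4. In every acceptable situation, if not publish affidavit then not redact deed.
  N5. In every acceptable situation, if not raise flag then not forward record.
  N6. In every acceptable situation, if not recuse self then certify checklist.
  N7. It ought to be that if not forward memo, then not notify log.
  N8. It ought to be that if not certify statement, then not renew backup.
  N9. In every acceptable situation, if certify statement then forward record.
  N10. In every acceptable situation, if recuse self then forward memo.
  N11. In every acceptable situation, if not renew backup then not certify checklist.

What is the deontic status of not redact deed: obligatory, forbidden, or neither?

Premise 4 is O(¬publish_affidavit → ¬redact_deed), but O(¬publish_affidavit) is not derivable from the premises (the permission P(¬publish_affidavit) asserts only ¬O(publish_affidavit), not O(¬publish_affidavit)), so it does not yield O(¬redact_deed).
No premise or chain of K-axiom applications forces O(¬redact_deed), and none forces O(redact_deed). So ¬redact_deed is neither obligatory nor forbidden under these norms.

Neither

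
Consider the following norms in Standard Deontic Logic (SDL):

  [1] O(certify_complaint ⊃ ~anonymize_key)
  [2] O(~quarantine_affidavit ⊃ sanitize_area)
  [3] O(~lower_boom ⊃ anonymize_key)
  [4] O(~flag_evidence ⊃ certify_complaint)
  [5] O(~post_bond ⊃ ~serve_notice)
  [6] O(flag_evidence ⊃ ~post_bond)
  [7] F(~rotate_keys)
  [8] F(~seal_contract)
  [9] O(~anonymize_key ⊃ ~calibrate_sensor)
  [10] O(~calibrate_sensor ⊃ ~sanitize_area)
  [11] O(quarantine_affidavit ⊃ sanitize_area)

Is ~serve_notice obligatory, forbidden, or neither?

Obligatory

Premises 11 and 2 are O(quarantine_affidavit ⊃ sanitize_area) and O(~quarantine_affidavit ⊃ sanitize_area); every ideal world satisfies quarantine_affidavit or ~quarantine_affidavit, so in either case sanitize_area holds — hence O(sanitize_area).
Premise 10, O(~calibrate_sensor ⊃ ~sanitize_area), contraposes to O(sanitize_area ⊃ calibrate_sensor); with O(sanitize_area) we get O(calibrate_sensor).
Premise 9 is O(~anonymize_key ⊃ ~calibrate_sensor); contrapositively O(calibrate_sensor ⊃ anonymize_key). Since O(calibrate_sensor) holds, K gives O(anonymize_key).
Premise 1, O(certify_complaint ⊃ ~anonymize_key), contraposes to O(anonymize_key ⊃ ~certify_complaint); with O(anonymize_key) we get O(~certify_complaint).
The contrapositive of premise 4 (O(~flag_evidence ⊃ certify_complaint)) is O(~certify_complaint ⊃ flag_evidence), and O(~certify_complaint) is already established, so O(flag_evidence).
With premise 6, O(flag_evidence ⊃ ~post_bond), the K-axiom yields O(~post_bond).
Applying K to premise 5 (O(~post_bond ⊃ ~serve_notice)) and O(~post_bond) yields O(~serve_notice).
Premises 3, 7, 8 do not contribute to this derivation.
Hence ~serve_notice is obligatory.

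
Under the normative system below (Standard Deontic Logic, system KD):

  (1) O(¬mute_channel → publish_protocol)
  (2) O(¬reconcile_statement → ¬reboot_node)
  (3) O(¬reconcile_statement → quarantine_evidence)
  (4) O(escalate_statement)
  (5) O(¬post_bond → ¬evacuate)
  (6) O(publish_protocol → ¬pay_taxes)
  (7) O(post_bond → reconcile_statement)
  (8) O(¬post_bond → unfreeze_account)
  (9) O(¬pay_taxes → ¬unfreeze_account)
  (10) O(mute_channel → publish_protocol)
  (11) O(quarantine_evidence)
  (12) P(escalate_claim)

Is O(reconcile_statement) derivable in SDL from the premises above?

Yes

Premises 10 and 1 cover both cases: O(mute_channel → publish_protocol) and O(¬mute_channel → publish_protocol). Since mute_channel ∨ ¬mute_channel is a tautology, O(publish_protocol) follows.
With premise 6, O(publish_protocol → ¬pay_taxes), the K-axiom yields O(¬pay_taxes).
With premise 9, O(¬pay_taxes → ¬unfreeze_account), the K-axiom yields O(¬unfreeze_account).
The contrapositive of premise 8 (O(¬post_bond → unfreeze_account)) is O(¬unfreeze_account → post_bond), and O(¬unfreeze_account) is already established, so O(post_bond).
From O(post_bond) and premise 7, O(post_bond → reconcile_statement), we obtain O(reconcile_statement).
Premises 2, 3, 4, 5, 11, 12 do not contribute to this derivation.
So O(reconcile_statement) follows.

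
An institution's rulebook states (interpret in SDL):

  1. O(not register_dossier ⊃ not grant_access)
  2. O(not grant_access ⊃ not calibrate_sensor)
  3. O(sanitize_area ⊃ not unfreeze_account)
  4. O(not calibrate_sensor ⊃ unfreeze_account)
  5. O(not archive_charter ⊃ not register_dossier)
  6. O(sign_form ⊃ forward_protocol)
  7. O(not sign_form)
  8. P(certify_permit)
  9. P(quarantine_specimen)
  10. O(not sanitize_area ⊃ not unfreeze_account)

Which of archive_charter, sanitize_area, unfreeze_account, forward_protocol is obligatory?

Premises 3 and 10 cover both cases: O(sanitize_area ⊃ not unfreeze_account) and O(not sanitize_area ⊃ not unfreeze_account). Since sanitize_area ∨ not sanitize_area is a tautology, O(not unfreeze_account) follows.
The contrapositive of premise 4 (O(not calibrate_sensor ⊃ unfreeze_account)) is O(not unfreeze_account ⊃ calibrate_sensor), and O(not unfreeze_account) is already established, so O(calibrate_sensor).
Premise 2, O(not grant_access ⊃ not calibrate_sensor), contraposes to O(calibrate_sensor ⊃ grant_access); with O(calibrate_sensor) we get O(grant_access).
The contrapositive of premise 1 (O(not register_dossier ⊃ not grant_access)) is O(grant_access ⊃ register_dossier), and O(grant_access) is already established, so O(register_dossier).
The contrapositive of premise 5 (O(not archive_charter ⊃ not register_dossier)) is O(register_dossier ⊃ archive_charter), and O(register_dossier) is already established, so O(archive_charter).
So O(archive_charter) holds — archive_charter is obligatory. None of the other listed options is made obligatory by any chain of premises.

archive_charter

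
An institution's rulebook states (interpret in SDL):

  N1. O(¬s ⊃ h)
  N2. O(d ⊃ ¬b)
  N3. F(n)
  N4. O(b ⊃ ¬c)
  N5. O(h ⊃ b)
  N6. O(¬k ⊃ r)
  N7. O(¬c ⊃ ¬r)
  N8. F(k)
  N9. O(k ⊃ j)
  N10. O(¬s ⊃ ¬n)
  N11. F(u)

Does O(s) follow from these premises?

Premise 8, F(k), is equivalent to O(¬k).
With premise 6, O(¬k ⊃ r), the K-axiom yields O(r).
Premise 7, O(¬c ⊃ ¬r), contraposes to O(r ⊃ c); with O(r) we get O(c).
Premise 4 is O(b ⊃ ¬c); contrapositively O(c ⊃ ¬b). Since O(c) holds, K gives O(¬b).
Premise 5, O(h ⊃ b), contraposes to O(¬b ⊃ ¬h); with O(¬b) we get O(¬h).
Premise 1 is O(¬s ⊃ h); contrapositively O(¬h ⊃ s). Since O(¬h) holds, K gives O(s).
Premises 2, 3, 9, 10, 11 do not contribute to this derivation.
So O(s) follows.

Yes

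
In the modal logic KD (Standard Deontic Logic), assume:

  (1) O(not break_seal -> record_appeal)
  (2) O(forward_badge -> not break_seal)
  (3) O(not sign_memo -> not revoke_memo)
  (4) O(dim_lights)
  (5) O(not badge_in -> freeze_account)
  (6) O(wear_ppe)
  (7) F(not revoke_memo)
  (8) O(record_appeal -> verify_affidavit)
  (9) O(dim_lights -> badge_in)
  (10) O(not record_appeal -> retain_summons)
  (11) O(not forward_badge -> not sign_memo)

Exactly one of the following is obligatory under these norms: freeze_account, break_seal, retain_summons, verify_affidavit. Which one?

F(not revoke_memo) at premise 7 means O(revoke_memo).
Premise 3 is O(not sign_memo -> not revoke_memo); contrapositively O(revoke_memo -> sign_memo). Since O(revoke_memo) holds, K gives O(sign_memo).
Premise 11, O(not forward_badge -> not sign_memo), contraposes to O(sign_memo -> forward_badge); with O(sign_memo) we get O(forward_badge).
With premise 2, O(forward_badge -> not break_seal), the K-axiom yields O(not break_seal).
Premise 1 is O(not break_seal -> record_appeal); since O(not break_seal), deontic closure gives O(record_appeal).
Premise 8 is O(record_appeal -> verify_affidavit); since O(record_appeal), deontic closure gives O(verify_affidavit).
So O(verify_affidavit) holds — verify_affidavit is obligatory. None of the other listed options is made obligatory by any chain of premises.

verify_affidavit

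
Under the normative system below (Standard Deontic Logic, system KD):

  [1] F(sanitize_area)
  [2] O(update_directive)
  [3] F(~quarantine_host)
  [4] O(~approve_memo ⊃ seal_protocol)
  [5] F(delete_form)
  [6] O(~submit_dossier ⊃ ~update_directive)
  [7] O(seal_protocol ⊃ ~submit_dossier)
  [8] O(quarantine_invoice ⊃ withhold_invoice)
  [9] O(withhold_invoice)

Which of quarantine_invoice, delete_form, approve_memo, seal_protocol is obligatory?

From premise 2 we have O(update_directive).
Premise 6 is O(~submit_dossier ⊃ ~update_directive); contrapositively O(update_directive ⊃ submit_dossier). Since O(update_directive) holds, K gives O(submit_dossier).
Premise 7, O(seal_protocol ⊃ ~submit_dossier), contraposes to O(submit_dossier ⊃ ~seal_protocol); with O(submit_dossier) we get O(~seal_protocol).
Premise 4, O(~approve_memo ⊃ seal_protocol), contraposes to O(~seal_protocol ⊃ approve_memo); with O(~seal_protocol) we get O(approve_memo).
So O(approve_memo) holds — approve_memo is obligatory. None of the other listed options is made obligatory by any chain of premises.

approve_memo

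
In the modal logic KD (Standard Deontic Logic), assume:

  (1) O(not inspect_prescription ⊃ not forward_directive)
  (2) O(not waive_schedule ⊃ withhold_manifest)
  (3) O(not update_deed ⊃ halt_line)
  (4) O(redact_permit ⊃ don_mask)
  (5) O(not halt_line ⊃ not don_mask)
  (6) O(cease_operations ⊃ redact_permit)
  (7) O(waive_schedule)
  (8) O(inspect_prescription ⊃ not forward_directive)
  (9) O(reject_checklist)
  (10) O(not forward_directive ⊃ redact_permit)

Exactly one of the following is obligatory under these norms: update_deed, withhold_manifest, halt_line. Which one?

Premises 8 and 1 cover both cases: O(inspect_prescription ⊃ not forward_directive) and O(not inspect_prescription ⊃ not forward_directive). Since inspect_prescription ∨ not inspect_prescription is a tautology, O(not forward_directive) follows.
With premise 10, O(not forward_directive ⊃ redact_permit), the K-axiom yields O(redact_permit).
With premise 4, O(redact_permit ⊃ don_mask), the K-axiom yields O(don_mask).
The contrapositive of premise 5 (O(not halt_line ⊃ not don_mask)) is O(don_mask ⊃ halt_line), and O(don_mask) is already established, so O(halt_line).
So O(halt_line) holds — halt_line is obligatory. None of the other listed options is made obligatory by any chain of premises.

halt_line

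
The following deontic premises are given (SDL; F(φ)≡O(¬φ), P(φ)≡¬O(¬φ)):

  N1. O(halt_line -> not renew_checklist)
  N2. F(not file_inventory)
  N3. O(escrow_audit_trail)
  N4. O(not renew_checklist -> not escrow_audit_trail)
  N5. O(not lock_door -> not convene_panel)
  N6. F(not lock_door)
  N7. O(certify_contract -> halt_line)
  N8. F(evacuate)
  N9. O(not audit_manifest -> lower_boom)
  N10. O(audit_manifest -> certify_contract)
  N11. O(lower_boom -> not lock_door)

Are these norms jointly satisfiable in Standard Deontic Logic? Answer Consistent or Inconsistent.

Premise 6 is F(not lock_door), i.e. O(lock_door).
Premise 11 is O(lower_boom -> not lock_door); contrapositively O(lock_door -> not lower_boom). Since O(lock_door) holds, K gives O(not lower_boom).
The contrapositive of premise 9 (O(not audit_manifest -> lower_boom)) is O(not lower_boom -> audit_manifest), and O(not lower_boom) is already established, so O(audit_manifest).
Premise 10 is O(audit_manifest -> certify_contract); since O(audit_manifest), deontic closure gives O(certify_contract).
From O(certify_contract) and premise 7, O(certify_contract -> halt_line), we obtain O(halt_line).
Applying K to premise 1 (O(halt_line -> not renew_checklist)) and O(halt_line) yields O(not renew_checklist).
From O(not renew_checklist) and premise 4, O(not renew_checklist -> not escrow_audit_trail), we obtain O(not escrow_audit_trail).
But premise 3 directly asserts O(escrow_audit_trail).
We now have both O(not escrow_audit_trail) and O(escrow_audit_trail) — escrow_audit_trail is simultaneously obligatory and forbidden, violating the D-axiom.

Inconsistent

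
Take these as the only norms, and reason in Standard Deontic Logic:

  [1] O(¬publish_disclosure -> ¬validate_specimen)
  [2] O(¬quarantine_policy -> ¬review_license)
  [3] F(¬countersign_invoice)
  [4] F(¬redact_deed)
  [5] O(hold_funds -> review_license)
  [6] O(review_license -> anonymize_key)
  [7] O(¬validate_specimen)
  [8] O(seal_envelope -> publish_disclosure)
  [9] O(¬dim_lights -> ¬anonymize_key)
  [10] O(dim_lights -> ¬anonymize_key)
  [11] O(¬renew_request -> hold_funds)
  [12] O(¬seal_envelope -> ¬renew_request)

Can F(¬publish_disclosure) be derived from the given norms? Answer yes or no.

Premises 10 and 9 are O(dim_lights -> ¬anonymize_key) and O(¬dim_lights -> ¬anonymize_key); every ideal world satisfies dim_lights or ¬dim_lights, so in either case ¬anonymize_key holds — hence O(¬anonymize_key).
Premise 6 is O(review_license -> anonymize_key); contrapositively O(¬anonymize_key -> ¬review_license). Since O(¬anonymize_key) holds, K gives O(¬review_license).
Premise 5, O(hold_funds -> review_license), contraposes to O(¬review_license -> ¬hold_funds); with O(¬review_license) we get O(¬hold_funds).
Premise 11, O(¬renew_request -> hold_funds), contraposes to O(¬hold_funds -> renew_request); with O(¬hold_funds) we get O(renew_request).
Premise 12, O(¬seal_envelope -> ¬renew_request), contraposes to O(renew_request -> seal_envelope); with O(renew_request) we get O(seal_envelope).
With premise 8, O(seal_envelope -> publish_disclosure), the K-axiom yields O(publish_disclosure).
Premises 1, 2, 3, 4, 7 do not contribute to this derivation.
So O(publish_disclosure) holds, i.e. F(¬publish_disclosure). The claim follows.

Yes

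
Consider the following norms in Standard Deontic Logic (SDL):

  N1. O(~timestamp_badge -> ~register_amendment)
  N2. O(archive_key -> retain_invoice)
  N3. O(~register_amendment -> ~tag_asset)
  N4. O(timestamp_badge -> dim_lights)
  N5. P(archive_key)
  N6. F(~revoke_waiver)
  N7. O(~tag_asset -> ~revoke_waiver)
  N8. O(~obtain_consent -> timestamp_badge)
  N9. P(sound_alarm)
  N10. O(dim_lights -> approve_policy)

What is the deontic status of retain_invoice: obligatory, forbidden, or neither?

Premise 2 is O(archive_key -> retain_invoice), but O(archive_key) is not derivable from the premises (the permission P(archive_key) asserts only ~O(~archive_key), not O(archive_key)), so it does not yield O(retain_invoice).
No premise or chain of K-axiom applications forces O(retain_invoice), and none forces O(~retain_invoice). So retain_invoice is neither obligatory nor forbidden under these norms.

Neither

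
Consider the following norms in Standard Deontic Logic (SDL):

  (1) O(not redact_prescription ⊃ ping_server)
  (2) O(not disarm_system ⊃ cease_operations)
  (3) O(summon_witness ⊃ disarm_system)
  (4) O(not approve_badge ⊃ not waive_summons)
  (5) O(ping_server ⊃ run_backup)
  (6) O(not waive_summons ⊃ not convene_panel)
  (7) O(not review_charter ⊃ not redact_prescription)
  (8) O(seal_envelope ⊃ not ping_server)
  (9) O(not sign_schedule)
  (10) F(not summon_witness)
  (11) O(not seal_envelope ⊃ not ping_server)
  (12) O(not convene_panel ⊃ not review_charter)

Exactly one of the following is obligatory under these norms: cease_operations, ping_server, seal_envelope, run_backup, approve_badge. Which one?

approve_badge

By case analysis on not seal_envelope: premise 11 gives O(not seal_envelope ⊃ not ping_server) and premise 8 gives O(seal_envelope ⊃ not ping_server), so O(not ping_server) either way.
The contrapositive of premise 1 (O(not redact_prescription ⊃ ping_server)) is O(not ping_server ⊃ redact_prescription), and O(not ping_server) is already established, so O(redact_prescription).
The contrapositive of premise 7 (O(not review_charter ⊃ not redact_prescription)) is O(redact_prescription ⊃ review_charter), and O(redact_prescription) is already established, so O(review_charter).
Premise 12, O(not convene_panel ⊃ not review_charter), contraposes to O(review_charter ⊃ convene_panel); with O(review_charter) we get O(convene_panel).
Premise 6 is O(not waive_summons ⊃ not convene_panel); contrapositively O(convene_panel ⊃ waive_summons). Since O(convene_panel) holds, K gives O(waive_summons).
Premise 4, O(not approve_badge ⊃ not waive_summons), contraposes to O(waive_summons ⊃ approve_badge); with O(waive_summons) we get O(approve_badge).
So O(approve_badge) holds — approve_badge is obligatory. None of the other listed options is made obligatory by any chain of premises.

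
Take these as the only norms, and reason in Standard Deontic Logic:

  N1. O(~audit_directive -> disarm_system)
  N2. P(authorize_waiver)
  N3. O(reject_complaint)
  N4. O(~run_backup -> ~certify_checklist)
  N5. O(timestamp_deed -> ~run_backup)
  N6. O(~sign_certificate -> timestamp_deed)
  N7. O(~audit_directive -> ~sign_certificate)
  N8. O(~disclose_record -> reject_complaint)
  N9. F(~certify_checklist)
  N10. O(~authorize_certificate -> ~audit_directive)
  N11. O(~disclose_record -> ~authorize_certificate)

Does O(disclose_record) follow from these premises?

Premise 9, F(~certify_checklist), is equivalent to O(certify_checklist).
Premise 4, O(~run_backup -> ~certify_checklist), contraposes to O(certify_checklist -> run_backup); with O(certify_checklist) we get O(run_backup).
The contrapositive of premise 5 (O(timestamp_deed -> ~run_backup)) is O(run_backup -> ~timestamp_deed), and O(run_backup) is already established, so O(~timestamp_deed).
The contrapositive of premise 6 (O(~sign_certificate -> timestamp_deed)) is O(~timestamp_deed -> sign_certificate), and O(~timestamp_deed) is already established, so O(sign_certificate).
Premise 7 is O(~audit_directive -> ~sign_certificate); contrapositively O(sign_certificate -> audit_directive). Since O(sign_certificate) holds, K gives O(audit_directive).
The contrapositive of premise 10 (O(~authorize_certificate -> ~audit_directive)) is O(audit_directive -> authorize_certificate), and O(audit_directive) is already established, so O(authorize_certificate).
Premise 11 is O(~disclose_record -> ~authorize_certificate); contrapositively O(authorize_certificate -> disclose_record). Since O(authorize_certificate) holds, K gives O(disclose_record).
Premises 1, 2, 3, 8 do not contribute to this derivation.
So O(disclose_record) follows.

Yes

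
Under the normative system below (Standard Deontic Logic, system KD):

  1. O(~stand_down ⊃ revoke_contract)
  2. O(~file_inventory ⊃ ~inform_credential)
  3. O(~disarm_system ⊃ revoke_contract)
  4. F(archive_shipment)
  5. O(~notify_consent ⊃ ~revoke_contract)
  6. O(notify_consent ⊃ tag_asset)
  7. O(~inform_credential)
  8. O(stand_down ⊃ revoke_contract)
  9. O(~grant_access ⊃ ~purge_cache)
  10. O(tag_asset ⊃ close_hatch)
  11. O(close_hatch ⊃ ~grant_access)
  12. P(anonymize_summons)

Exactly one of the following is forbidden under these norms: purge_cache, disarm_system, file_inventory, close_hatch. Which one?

Premises 8 and 1 are O(stand_down ⊃ revoke_contract) and O(~stand_down ⊃ revoke_contract); every ideal world satisfies stand_down or ~stand_down, so in either case revoke_contract holds — hence O(revoke_contract).
The contrapositive of premise 5 (O(~notify_consent ⊃ ~revoke_contract)) is O(revoke_contract ⊃ notify_consent), and O(revoke_contract) is already established, so O(notify_consent).
Applying K to premise 6 (O(notify_consent ⊃ tag_asset)) and O(notify_consent) yields O(tag_asset).
Applying K to premise 10 (O(tag_asset ⊃ close_hatch)) and O(tag_asset) yields O(close_hatch).
Premise 11 is O(close_hatch ⊃ ~grant_access); since O(close_hatch), deontic closure gives O(~grant_access).
Premise 9 is O(~grant_access ⊃ ~purge_cache); since O(~grant_access), deontic closure gives O(~purge_cache).
So O(~purge_cache) holds, i.e. purge_cache is forbidden. None of the other listed options is forbidden under the premises.

purge_cache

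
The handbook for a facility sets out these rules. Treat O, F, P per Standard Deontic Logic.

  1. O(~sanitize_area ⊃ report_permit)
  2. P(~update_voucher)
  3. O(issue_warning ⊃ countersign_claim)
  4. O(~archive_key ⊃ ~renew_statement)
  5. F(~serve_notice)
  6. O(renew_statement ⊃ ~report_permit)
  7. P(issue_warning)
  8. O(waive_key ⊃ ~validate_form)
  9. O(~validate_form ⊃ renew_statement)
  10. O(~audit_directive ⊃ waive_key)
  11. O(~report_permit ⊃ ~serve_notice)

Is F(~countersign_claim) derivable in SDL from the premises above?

No

Premise 3 is O(issue_warning ⊃ countersign_claim), but O(issue_warning) is not derivable from the premises (the permission P(issue_warning) asserts only ~O(~issue_warning), not O(issue_warning)), so it does not yield O(countersign_claim).
No other premise forces O(countersign_claim). An ideal world satisfying every premise can still have ~countersign_claim true, so F(~countersign_claim) is not derivable.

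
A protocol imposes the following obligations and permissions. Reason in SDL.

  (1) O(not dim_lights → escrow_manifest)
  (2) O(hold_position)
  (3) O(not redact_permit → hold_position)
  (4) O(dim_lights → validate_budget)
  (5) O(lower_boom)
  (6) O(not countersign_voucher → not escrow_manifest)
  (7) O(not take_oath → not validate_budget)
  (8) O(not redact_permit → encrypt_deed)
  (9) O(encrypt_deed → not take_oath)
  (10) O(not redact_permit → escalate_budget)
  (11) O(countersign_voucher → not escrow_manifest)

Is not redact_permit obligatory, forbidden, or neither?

Premises 11 and 6 are O(countersign_voucher → not escrow_manifest) and O(not countersign_voucher → not escrow_manifest); every ideal world satisfies countersign_voucher or not countersign_voucher, so in either case not escrow_manifest holds — hence O(not escrow_manifest).
Premise 1 is O(not dim_lights → escrow_manifest); contrapositively O(not escrow_manifest → dim_lights). Since O(not escrow_manifest) holds, K gives O(dim_lights).
Premise 4 is O(dim_lights → validate_budget); since O(dim_lights), deontic closure gives O(validate_budget).
Premise 7 is O(not take_oath → not validate_budget); contrapositively O(validate_budget → take_oath). Since O(validate_budget) holds, K gives O(take_oath).
Premise 9 is O(encrypt_deed → not take_oath); contrapositively O(take_oath → not encrypt_deed). Since O(take_oath) holds, K gives O(not encrypt_deed).
The contrapositive of premise 8 (O(not redact_permit → encrypt_deed)) is O(not encrypt_deed → redact_permit), and O(not encrypt_deed) is already established, so O(redact_permit).
Premises 2, 3, 5, 10 do not contribute to this derivation.
Thus O(redact_permit), which is F(not redact_permit): not redact_permit is forbidden.

Forbidden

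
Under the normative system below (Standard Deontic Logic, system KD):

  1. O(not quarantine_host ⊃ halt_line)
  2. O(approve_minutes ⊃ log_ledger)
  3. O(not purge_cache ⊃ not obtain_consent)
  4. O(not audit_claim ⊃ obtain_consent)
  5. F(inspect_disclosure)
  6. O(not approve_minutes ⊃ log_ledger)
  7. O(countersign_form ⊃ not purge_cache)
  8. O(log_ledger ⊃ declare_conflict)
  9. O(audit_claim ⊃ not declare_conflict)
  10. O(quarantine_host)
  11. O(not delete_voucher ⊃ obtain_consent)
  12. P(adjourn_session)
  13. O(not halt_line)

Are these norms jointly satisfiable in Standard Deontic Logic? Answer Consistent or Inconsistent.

Consistent

Premise 1 is O(not quarantine_host ⊃ halt_line), but O(not quarantine_host) is not derivable from the premises, so it does not yield O(halt_line).
So O(halt_line) is not derivable, and the apparent clash with O(not halt_line) does not arise.
A world satisfying every obligation exists (e.g. adjourn_session=false, approve_minutes=false, audit_claim=false, countersign_form=false, declare_conflict=true, delete_voucher=false, halt_line=false, inspect_disclosure=false, log_ledger=true, obtain_consent=true, purge_cache=true, quarantine_host=true); no atom is both obligatory and forbidden, so the set is consistent.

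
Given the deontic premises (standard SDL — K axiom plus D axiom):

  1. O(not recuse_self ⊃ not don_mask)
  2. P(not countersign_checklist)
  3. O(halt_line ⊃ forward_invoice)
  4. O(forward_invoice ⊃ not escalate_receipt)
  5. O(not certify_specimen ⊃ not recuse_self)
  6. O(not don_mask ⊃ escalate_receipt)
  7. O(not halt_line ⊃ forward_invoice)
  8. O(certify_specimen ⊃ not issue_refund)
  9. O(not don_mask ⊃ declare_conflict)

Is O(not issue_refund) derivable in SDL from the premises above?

Premises 3 and 7 cover both cases: O(halt_line ⊃ forward_invoice) and O(not halt_line ⊃ forward_invoice). Since halt_line ∨ not halt_line is a tautology, O(forward_invoice) follows.
Applying K to premise 4 (O(forward_invoice ⊃ not escalate_receipt)) and O(forward_invoice) yields O(not escalate_receipt).
Premise 6 is O(not don_mask ⊃ escalate_receipt); contrapositively O(not escalate_receipt ⊃ don_mask). Since O(not escalate_receipt) holds, K gives O(don_mask).
The contrapositive of premise 1 (O(not recuse_self ⊃ not don_mask)) is O(don_mask ⊃ recuse_self), and O(don_mask) is already established, so O(recuse_self).
The contrapositive of premise 5 (O(not certify_specimen ⊃ not recuse_self)) is O(recuse_self ⊃ certify_specimen), and O(recuse_self) is already established, so O(certify_specimen).
Applying K to premise 8 (O(certify_specimen ⊃ not issue_refund)) and O(certify_specimen) yields O(not issue_refund).
Premises 2, 9 do not contribute to this derivation.
So O(not issue_refund) follows.

Yes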